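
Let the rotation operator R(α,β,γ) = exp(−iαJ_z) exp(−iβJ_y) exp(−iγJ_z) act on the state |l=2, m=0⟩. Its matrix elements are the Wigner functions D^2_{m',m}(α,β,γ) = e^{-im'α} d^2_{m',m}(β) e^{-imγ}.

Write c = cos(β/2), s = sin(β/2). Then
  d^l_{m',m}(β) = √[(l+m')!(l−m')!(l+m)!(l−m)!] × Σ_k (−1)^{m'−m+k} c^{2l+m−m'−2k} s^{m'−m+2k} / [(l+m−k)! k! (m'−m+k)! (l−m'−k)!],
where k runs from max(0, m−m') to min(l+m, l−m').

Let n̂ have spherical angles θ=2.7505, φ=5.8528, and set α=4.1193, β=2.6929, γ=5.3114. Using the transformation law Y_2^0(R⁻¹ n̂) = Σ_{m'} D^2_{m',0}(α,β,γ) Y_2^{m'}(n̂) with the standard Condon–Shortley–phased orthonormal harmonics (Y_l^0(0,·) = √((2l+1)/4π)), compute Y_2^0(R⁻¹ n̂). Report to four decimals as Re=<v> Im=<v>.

Need the full column D^2_{m',0} for m'=−2..2 at α=4.1193, β=2.6929, γ=5.3114.
cos(β/2)=0.222469, sin(β/2)=0.974940
d^2_{-2,0}: single k=2 term ⇒ +0.115231;  D = -0.043235+0.106813i
d^2_{-1,0}: k∈[1..2] ⇒ +0.026294 -0.504985 = -0.478691;  D = +0.267552+0.396939i
d^2_{0,0}: k∈[0..2] ⇒ +0.002450 -0.188172 +0.903464 = +0.717742;  D = +0.717742+0.000000i
d^2_{1,0}: k∈[0..1] ⇒ -0.026294 +0.504985 = +0.478691;  D = -0.267552+0.396939i
d^2_{2,0}: single k=0 term ⇒ +0.115231;  D = -0.043235-0.106813i
Y_2^{m'}(θ=2.7505,φ=5.8528) and Σ D·Y over m':
  (-0.0432+0.1068i)·(+0.0366+0.0426i)  (+0.2676+0.3969i)·(-0.2474-0.1136i)  (+0.7177+0.0000i)·(+0.4933+0.0000i)  (-0.2676+0.3969i)·(+0.2474-0.1136i)  (-0.0432-0.1068i)·(+0.0366-0.0426i)
Y_2^0(R⁻¹ n̂) = +0.299577+0.000000i

Re=0.2996 Im=0.0000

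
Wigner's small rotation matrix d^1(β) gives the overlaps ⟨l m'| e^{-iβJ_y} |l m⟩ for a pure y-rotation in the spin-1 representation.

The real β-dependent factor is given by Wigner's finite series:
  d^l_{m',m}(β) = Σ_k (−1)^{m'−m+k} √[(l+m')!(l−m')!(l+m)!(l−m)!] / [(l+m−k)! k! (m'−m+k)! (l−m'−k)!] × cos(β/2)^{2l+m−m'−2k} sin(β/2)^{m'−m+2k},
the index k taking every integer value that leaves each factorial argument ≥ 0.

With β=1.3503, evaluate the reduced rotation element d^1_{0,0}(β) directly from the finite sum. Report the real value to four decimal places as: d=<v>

d=0.2187

d^1_{0,0}(β=1.3503) via Wigner's sum:
Half-angle: c=0.780613, s=0.625014. N=√(1·1·1·1)=1.000000
k∈{0,1} keeps every argument non-negative
  k=0: (−1)^0·1.0000/(1)·0.7806^2·0.6250^0 = +0.609357
  k=1: (−1)^1·1.0000/(1)·0.7806^0·0.6250^2 = -0.390643
d^1_{0,0}(1.3503) = +0.609357 -0.390643 = +0.218714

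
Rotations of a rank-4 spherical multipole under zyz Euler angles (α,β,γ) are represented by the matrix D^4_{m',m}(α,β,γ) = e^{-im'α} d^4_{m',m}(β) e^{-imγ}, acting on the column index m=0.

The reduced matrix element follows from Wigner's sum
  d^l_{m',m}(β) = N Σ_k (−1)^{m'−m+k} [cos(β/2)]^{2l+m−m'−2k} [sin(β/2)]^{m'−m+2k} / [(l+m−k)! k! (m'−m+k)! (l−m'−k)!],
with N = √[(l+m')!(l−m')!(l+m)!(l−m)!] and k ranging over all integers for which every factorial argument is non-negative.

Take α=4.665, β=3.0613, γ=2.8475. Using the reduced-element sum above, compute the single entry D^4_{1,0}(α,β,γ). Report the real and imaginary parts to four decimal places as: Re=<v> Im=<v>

Split into d^4_{1,0}(β=3.0613) × two z-phases.
With c≡cos(β/2)=0.040136 and s≡sin(β/2)=0.999194, N=[120·6·24·24]^{1/2}=643.987578
k: max(0,(0)−(1))=0 … min(4+(0),4−(1))=3
  k=0: (−1)^1·643.9876/(144)·0.0401^7·0.9992^1 = -0.000000
  k=1: (−1)^2·643.9876/(24)·0.0401^5·0.9992^3 = +0.000003
  k=2: (−1)^3·643.9876/(24)·0.0401^3·0.9992^5 = -0.001728
  k=3: (−1)^4·643.9876/(144)·0.0401^1·0.9992^7 = +0.178482
d^4_{1,0}(3.0613) = -0.000000 +0.000003 -0.001728 +0.178482 = +0.176757
Attach z-rotation phases: D = e^{-i(1)(4.665)}·(+0.176757)·e^{-i(0)(2.8475)} = -0.008373+0.176558i

Re=-0.0084 Im=0.1766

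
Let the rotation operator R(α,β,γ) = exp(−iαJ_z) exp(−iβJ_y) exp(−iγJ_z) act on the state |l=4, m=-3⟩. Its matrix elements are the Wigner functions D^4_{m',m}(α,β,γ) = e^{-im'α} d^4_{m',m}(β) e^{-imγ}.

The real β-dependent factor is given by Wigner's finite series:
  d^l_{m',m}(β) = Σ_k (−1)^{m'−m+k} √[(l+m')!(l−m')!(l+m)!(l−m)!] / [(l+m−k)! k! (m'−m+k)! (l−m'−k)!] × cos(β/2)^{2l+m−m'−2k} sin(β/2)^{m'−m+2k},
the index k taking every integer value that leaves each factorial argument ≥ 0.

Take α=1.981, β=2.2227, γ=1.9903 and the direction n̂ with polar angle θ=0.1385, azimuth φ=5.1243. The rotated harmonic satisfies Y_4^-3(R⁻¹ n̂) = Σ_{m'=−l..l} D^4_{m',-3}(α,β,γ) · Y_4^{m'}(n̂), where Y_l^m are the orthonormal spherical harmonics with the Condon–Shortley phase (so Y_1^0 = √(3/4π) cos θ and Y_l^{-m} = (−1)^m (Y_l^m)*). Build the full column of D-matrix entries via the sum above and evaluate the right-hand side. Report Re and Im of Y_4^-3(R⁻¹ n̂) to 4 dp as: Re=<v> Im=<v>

Re=0.2947 Im=-0.0955

Need the full column D^4_{m',-3} for m'=−4..4 at α=1.981, β=2.2227, γ=1.9903.
cos(β/2)=0.443452, sin(β/2)=0.896298
d^4_{-4,-3}: single k=1 term ⇒ +0.008549;  D = +0.002051+0.008299i
d^4_{-3,-3}: k∈[0..1] ⇒ +0.001495 -0.042764 = -0.041269;  D = -0.032792+0.025056i
d^4_{-2,-3}: k∈[0..1] ⇒ -0.011309 +0.138604 = +0.127294;  D = -0.111212-0.061934i
d^4_{-1,-3}: k∈[0..1] ⇒ +0.048490 -0.330153 = -0.281663;  D = +0.027536-0.280313i
d^4_{0,-3}: k∈[0..1] ⇒ -0.146101 +0.596851 = +0.450750;  D = +0.428949-0.138486i
d^4_{1,-3}: k∈[0..1] ⇒ +0.330153 -0.809242 = -0.479089;  D = +0.316799+0.359394i
d^4_{2,-3}: k∈[0..1] ⇒ -0.566223 +0.771042 = +0.204819;  D = -0.086889+0.185476i
d^4_{3,-3}: k∈[0..1] ⇒ +0.713684 -0.416505 = +0.297179;  D = +0.297064+0.008290i
d^4_{4,-3}: single k=0 term ⇒ -0.582853;  D = +0.217438+0.540776i
Y_4^{m'}(θ=0.1385,φ=5.1243) and Σ D·Y over m':
  (+0.0021+0.0083i)·(-0.0000-0.0002i)  (-0.0328+0.0251i)·(-0.0031-0.0011i)  (-0.1112-0.0619i)·(-0.0254+0.0274i)  (+0.0275-0.2803i)·(+0.1001+0.2292i)  (+0.4289-0.1385i)·(+0.7670+0.0000i)  (+0.3168+0.3594i)·(-0.1001+0.2292i)  (-0.0869+0.1855i)·(-0.0254-0.0274i)  (+0.2971+0.0083i)·(+0.0031-0.0011i)  (+0.2174+0.5408i)·(-0.0000+0.0002i)
Y_4^-3(R⁻¹ n̂) = +0.294692-0.095468i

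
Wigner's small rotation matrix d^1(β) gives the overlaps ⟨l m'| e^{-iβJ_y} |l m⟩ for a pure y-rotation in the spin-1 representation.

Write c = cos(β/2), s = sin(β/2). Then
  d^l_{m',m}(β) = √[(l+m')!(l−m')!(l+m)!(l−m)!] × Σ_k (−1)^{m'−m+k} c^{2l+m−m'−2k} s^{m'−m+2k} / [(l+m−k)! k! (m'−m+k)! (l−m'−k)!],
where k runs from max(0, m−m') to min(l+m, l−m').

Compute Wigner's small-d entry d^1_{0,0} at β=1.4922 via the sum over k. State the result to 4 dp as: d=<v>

d^1_{0,0}(β=1.4922) via Wigner's sum:
With c≡cos(β/2)=0.734342 and s≡sin(β/2)=0.678780, N=[1·1·1·1]^{1/2}=1.000000
Admissible k: 0..1 (factorial args all ≥0)
  k=0: (−1)^0·1.0000/(1)·0.7343^2·0.6788^0 = +0.539258
  k=1: (−1)^1·1.0000/(1)·0.7343^0·0.6788^2 = -0.460742
d^1_{0,0}(1.4922) = +0.539258 -0.460742 = +0.078515

d=0.0785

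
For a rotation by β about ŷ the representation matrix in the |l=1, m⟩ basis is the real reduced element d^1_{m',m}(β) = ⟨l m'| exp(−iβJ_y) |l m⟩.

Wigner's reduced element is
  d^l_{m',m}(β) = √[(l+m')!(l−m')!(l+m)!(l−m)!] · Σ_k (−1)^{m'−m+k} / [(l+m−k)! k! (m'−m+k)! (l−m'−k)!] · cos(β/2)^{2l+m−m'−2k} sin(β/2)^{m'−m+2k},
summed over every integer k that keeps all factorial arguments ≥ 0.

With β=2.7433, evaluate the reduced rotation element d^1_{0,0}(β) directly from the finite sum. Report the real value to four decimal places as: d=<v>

d=-0.9217

d^1_{0,0}(β=2.7433) via Wigner's sum:
Half-angle: c=0.197833, s=0.980236. N=√(1·1·1·1)=1.000000
k∈{0,1} keeps every argument non-negative
  k=0: (−1)^0·1.0000/(1)·0.1978^2·0.9802^0 = +0.039138
  k=1: (−1)^1·1.0000/(1)·0.1978^0·0.9802^2 = -0.960862
d^1_{0,0}(2.7433) = +0.039138 -0.960862 = -0.921725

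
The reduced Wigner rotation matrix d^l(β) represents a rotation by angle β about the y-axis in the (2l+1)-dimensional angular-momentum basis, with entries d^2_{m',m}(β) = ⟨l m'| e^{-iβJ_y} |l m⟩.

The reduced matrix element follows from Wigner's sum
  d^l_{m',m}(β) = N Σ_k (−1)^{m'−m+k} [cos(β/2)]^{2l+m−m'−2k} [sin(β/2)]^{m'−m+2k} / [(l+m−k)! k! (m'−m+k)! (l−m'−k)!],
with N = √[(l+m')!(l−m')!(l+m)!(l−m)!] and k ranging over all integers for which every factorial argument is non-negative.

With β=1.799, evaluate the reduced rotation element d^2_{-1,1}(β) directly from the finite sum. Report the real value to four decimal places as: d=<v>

d^2_{-1,1}(β=1.799) via Wigner's sum:
c=cos(1.799/2)=0.622002, s=sin(1.799/2)=0.783016; N=√[1·6·6·1]=6.000000
k∈{2,3} keeps every argument non-negative
  k=2: (−1)^0·6.0000/(2)·0.6220^2·0.7830^2 = +0.711616
  k=3: (−1)^1·6.0000/(6)·0.6220^0·0.7830^4 = -0.375909
d^2_{-1,1}(1.799) = +0.711616 -0.375909 = +0.335707

d=0.3357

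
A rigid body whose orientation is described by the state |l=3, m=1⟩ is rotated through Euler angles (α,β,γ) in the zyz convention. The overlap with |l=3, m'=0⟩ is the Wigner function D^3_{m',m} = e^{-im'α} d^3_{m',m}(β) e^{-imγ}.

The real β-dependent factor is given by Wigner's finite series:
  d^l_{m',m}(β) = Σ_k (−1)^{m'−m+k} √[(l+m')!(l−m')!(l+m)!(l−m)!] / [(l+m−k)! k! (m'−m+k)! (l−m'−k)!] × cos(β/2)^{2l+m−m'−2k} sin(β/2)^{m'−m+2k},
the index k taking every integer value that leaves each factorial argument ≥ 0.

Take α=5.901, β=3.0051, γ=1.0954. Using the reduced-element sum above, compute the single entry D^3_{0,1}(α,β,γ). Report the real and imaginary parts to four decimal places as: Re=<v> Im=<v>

Re=0.1054 Im=-0.2047

D^3_{0,1}(5.901,3.0051,1.0954) = e^{-i·0·5.901}·d^3_{0,1}(3.0051)·e^{-i·1·1.0954}. Compute d first:
c=cos(3.0051/2)=0.068193, s=sin(3.0051/2)=0.997672; N=√[6·6·24·2]=41.569219
k: max(0,(1)−(0))=1 … min(3+(1),3−(0))=3
  k=1: (−1)^0·41.5692/(12)·0.0682^5·0.9977^1 = +0.000005
  k=2: (−1)^1·41.5692/(4)·0.0682^3·0.9977^3 = -0.003273
  k=3: (−1)^2·41.5692/(12)·0.0682^1·0.9977^5 = +0.233492
d^3_{0,1}(3.0051) = +0.000005 -0.003273 +0.233492 = +0.230224
D = (+1.000000+0.000000i)·(+0.230224)·(+0.457691-0.889111i) = +0.105372-0.204695i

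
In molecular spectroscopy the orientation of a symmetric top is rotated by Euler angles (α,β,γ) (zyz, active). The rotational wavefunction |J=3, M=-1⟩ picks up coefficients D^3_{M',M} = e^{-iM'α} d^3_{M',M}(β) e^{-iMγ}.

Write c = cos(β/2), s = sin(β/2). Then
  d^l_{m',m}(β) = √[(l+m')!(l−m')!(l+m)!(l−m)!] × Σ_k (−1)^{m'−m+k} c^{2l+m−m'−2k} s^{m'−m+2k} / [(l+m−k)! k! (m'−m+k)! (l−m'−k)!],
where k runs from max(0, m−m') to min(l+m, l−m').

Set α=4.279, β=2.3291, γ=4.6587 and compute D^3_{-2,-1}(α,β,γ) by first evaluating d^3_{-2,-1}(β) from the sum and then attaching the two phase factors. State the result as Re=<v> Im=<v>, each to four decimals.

First d^3_{-2,-1}(β=2.3291), then the phase factors e^{-i(-2)α} and e^{-i(-1)γ}:
Half-angle: c=0.395164, s=0.918611. N=√(1·120·2·24)=75.894664
Admissible k: 1..2 (factorial args all ≥0)
  k=1: (−1)^0·75.8947/(24)·0.3952^5·0.9186^1 = +0.027991
  k=2: (−1)^1·75.8947/(12)·0.3952^3·0.9186^3 = -0.302522
d^3_{-2,-1}(2.3291) = +0.027991 -0.302522 = -0.274531
Phases: e^{-i·(-2)·4.279}=-0.647286+0.762247i, e^{-i·(-1)·4.6587}=-0.053663-0.998559i ⇒ D=-0.218495-0.166214i

Re=-0.2185 Im=-0.1662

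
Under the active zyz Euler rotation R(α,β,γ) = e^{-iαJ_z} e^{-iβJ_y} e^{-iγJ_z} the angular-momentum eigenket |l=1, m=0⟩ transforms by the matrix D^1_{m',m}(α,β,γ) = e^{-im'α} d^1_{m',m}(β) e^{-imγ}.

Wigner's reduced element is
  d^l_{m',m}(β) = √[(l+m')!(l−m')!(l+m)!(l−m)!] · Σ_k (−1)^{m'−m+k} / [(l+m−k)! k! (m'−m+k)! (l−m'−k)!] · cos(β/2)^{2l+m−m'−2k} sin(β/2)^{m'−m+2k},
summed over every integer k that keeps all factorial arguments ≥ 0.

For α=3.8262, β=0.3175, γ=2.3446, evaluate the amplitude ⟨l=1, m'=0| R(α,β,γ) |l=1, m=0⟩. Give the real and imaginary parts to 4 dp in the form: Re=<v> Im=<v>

Re=0.9500 Im=0.0000

First d^1_{0,0}(β=0.3175), then the phase factors e^{-i(0)α} and e^{-i(0)γ}:
c=cos(0.3175/2)=0.987426, s=sin(0.3175/2)=0.158084; N=√[1·1·1·1]=1.000000
Admissible k: 0..1 (factorial args all ≥0)
  k=0: (−1)^0·1.0000/(1)·0.9874^2·0.1581^0 = +0.975009
  k=1: (−1)^1·1.0000/(1)·0.9874^0·0.1581^2 = -0.024991
d^1_{0,0}(0.3175) = +0.975009 -0.024991 = +0.950019
Phases: e^{-i·(0)·3.8262}=+1.000000+0.000000i, e^{-i·(0)·2.3446}=+1.000000+0.000000i ⇒ D=+0.950019+0.000000i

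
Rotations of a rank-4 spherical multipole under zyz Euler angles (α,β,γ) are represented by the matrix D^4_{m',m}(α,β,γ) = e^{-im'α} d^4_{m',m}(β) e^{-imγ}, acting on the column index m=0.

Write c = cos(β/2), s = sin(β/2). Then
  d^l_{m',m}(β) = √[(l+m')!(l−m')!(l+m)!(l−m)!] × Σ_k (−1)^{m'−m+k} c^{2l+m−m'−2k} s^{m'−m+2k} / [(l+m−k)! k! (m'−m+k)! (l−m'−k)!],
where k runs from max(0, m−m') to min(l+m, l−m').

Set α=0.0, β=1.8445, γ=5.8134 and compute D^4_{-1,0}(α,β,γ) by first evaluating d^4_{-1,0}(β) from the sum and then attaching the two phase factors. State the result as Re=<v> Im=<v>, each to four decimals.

Split into d^4_{-1,0}(β=1.8445) × two z-phases.
c=cos(1.8445/2)=0.604029, s=sin(1.8445/2)=0.796963; N=√[6·120·24·24]=643.987578
The bounds max(0,m−m')=1 and min(l+m,l−m')=4 give 4 terms
  k=1: (−1)^0·643.9876/(144)·0.6040^7·0.7970^1 = +0.104557
  k=2: (−1)^1·643.9876/(24)·0.6040^5·0.7970^3 = -1.092113
  k=3: (−1)^2·643.9876/(24)·0.6040^3·0.7970^5 = +1.901203
  k=4: (−1)^3·643.9876/(144)·0.6040^1·0.7970^7 = -0.551618
d^4_{-1,0}(1.8445) = +0.104557 -1.092113 +1.901203 -0.551618 = +0.362030
Attach z-rotation phases: D = e^{-i(-1)(0.0)}·(+0.362030)·e^{-i(0)(5.8134)} = +0.362030+0.000000i

Re=0.3620 Im=0.0000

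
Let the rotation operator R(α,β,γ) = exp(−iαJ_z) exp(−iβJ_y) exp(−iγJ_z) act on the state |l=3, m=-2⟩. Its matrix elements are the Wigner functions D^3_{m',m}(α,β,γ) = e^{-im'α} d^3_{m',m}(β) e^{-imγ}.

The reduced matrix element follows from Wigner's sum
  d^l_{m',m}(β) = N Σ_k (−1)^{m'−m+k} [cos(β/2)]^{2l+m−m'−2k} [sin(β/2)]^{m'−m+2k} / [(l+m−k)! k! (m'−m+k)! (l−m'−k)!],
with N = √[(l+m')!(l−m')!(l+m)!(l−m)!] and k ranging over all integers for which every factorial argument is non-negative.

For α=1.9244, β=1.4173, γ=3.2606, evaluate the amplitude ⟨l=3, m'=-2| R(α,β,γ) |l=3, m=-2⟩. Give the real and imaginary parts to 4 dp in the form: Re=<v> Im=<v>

Split into d^3_{-2,-2}(β=1.4173) × two z-phases.
Half-angle: c=0.759241, s=0.650809. N=√(1·120·1·120)=120.000000
The bounds max(0,m−m')=0 and min(l+m,l−m')=1 give 2 terms
  k=0: (−1)^0·120.0000/(120)·0.7592^6·0.6508^0 = +0.191548
  k=1: (−1)^1·120.0000/(24)·0.7592^4·0.6508^2 = -0.703715
d^3_{-2,-2}(1.4173) = +0.191548 -0.703715 = -0.512166
D = (-0.760179-0.649713i)·(-0.512166)·(+0.971808+0.235774i) = +0.299906+0.415176i

Re=0.2999 Im=0.4152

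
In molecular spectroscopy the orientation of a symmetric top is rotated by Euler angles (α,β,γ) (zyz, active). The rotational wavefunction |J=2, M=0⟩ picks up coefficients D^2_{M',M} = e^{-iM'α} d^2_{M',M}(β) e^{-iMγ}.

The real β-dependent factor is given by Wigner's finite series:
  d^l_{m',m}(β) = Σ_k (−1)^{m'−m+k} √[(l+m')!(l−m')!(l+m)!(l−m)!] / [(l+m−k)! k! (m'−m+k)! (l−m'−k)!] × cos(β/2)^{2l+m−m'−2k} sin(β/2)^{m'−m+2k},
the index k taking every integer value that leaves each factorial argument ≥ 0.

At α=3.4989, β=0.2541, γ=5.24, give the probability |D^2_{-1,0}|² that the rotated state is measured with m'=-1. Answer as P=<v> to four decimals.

D^2_{-1,0}(3.4989,0.2541,5.24) = e^{-i·-1·3.4989}·d^2_{-1,0}(0.2541)·e^{-i·0·5.24}. Compute d first:
c=cos(0.2541/2)=0.991940, s=sin(0.2541/2)=0.126708; N=√[1·6·2·2]=4.898979
The bounds max(0,m−m')=1 and min(l+m,l−m')=2 give 2 terms
  k=1: (−1)^0·4.8990/(2)·0.9919^3·0.1267^1 = +0.302927
  k=2: (−1)^1·4.8990/(2)·0.9919^1·0.1267^3 = -0.004943
d^2_{-1,0}(0.2541) = +0.302927 -0.004943 = +0.297984
|D^2_{-1,0}|² = |d^2_{-1,0}(β)|² = (+0.297984)² = 0.088794 (the z-rotation phases have unit modulus)

P=0.0888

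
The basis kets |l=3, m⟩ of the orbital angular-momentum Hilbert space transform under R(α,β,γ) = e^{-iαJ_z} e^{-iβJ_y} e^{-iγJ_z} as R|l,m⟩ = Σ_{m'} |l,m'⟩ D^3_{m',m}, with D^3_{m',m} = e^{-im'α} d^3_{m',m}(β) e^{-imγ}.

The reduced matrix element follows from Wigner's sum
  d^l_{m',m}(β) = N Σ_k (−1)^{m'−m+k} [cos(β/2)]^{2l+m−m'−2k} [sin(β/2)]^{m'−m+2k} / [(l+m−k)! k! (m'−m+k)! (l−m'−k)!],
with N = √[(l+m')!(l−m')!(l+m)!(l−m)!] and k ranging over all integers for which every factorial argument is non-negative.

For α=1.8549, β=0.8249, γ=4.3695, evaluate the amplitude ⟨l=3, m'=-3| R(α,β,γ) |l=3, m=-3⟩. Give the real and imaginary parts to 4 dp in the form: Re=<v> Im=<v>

Split into d^3_{-3,-3}(β=0.8249) × two z-phases.
Half-angle: c=0.916141, s=0.400855. N=√(1·720·1·720)=720.000000
The bounds max(0,m−m')=0 and min(l+m,l−m')=0 give 1 term
  k=0: (−1)^0·720.0000/(720)·0.9161^6·0.4009^0 = +0.591256
d^3_{-3,-3}(0.8249) = +0.591256
Attach z-rotation phases: D = e^{-i(-3)(1.8549)}·(+0.591256)·e^{-i(-3)(4.3695)} = +0.582085-0.103732i

Re=0.5821 Im=-0.1037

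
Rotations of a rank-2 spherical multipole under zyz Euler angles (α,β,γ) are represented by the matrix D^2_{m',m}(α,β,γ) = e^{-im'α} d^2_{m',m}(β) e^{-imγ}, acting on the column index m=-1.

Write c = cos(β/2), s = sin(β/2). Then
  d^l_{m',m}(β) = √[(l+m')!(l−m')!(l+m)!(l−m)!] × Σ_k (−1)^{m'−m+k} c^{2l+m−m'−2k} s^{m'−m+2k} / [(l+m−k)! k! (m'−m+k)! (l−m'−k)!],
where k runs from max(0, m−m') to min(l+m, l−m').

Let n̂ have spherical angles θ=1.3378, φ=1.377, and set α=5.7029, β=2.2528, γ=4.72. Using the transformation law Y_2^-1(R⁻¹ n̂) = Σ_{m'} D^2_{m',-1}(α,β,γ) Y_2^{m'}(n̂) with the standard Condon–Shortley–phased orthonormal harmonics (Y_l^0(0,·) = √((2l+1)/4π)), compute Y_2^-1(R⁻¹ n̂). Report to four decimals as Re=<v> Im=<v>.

Need the full column D^2_{m',-1} for m'=−2..2 at α=5.7029, β=2.2528, γ=4.72.
cos(β/2)=0.429913, sin(β/2)=0.902870
d^2_{-2,-1}: single k=1 term ⇒ +0.143482;  D = -0.131138-0.058223i
d^2_{-1,-1}: k∈[0..1] ⇒ +0.034160 -0.451994 = -0.417834;  D = +0.226417+0.351171i
d^2_{0,-1}: k∈[0..1] ⇒ -0.175729 +0.775055 = +0.599326;  D = +0.004561-0.599309i
d^2_{1,-1}: k∈[0..1] ⇒ +0.451994 -0.664510 = -0.212516;  D = -0.117864+0.176836i
d^2_{2,-1}: single k=0 term ⇒ -0.632829;  D = -0.582228+0.247959i
Y_2^{m'}(θ=1.3378,φ=1.377) and Σ D·Y over m':
  (-0.1311-0.0582i)·(-0.3386-0.1382i)  (+0.2264+0.3512i)·(+0.0334-0.1703i)  (+0.0046-0.5993i)·(-0.2649+0.0000i)  (-0.1179+0.1768i)·(-0.0334-0.1703i)  (-0.5822+0.2480i)·(-0.3386+0.1382i)
Y_2^-1(R⁻¹ n̂) = +0.299418+0.019543i

Re=0.2994 Im=0.0195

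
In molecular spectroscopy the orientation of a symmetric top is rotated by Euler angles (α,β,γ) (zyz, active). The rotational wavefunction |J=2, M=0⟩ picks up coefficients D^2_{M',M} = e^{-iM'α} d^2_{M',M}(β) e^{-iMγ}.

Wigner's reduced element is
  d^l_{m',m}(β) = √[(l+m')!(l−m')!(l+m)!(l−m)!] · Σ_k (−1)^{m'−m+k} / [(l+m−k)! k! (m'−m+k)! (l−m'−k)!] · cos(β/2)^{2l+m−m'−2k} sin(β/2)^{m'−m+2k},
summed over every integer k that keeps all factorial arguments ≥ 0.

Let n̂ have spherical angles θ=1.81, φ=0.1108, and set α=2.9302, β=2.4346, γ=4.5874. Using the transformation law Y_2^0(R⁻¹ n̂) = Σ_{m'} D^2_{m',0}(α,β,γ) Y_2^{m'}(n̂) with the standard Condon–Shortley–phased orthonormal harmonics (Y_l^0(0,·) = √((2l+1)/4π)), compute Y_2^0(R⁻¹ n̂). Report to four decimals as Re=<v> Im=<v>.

Need the full column D^2_{m',0} for m'=−2..2 at α=2.9302, β=2.4346, γ=4.5874.
cos(β/2)=0.346180, sin(β/2)=0.938168
d^2_{-2,0}: single k=2 term ⇒ +0.258369;  D = +0.235620-0.106009i
d^2_{-1,0}: k∈[1..2] ⇒ +0.095337 -0.700196 = -0.604859;  D = +0.591394-0.126913i
d^2_{0,0}: k∈[0..2] ⇒ +0.014362 -0.421915 +0.774681 = +0.367127;  D = +0.367127+0.000000i
d^2_{1,0}: k∈[0..1] ⇒ -0.095337 +0.700196 = +0.604859;  D = -0.591394-0.126913i
d^2_{2,0}: single k=0 term ⇒ +0.258369;  D = +0.235620+0.106009i
Y_2^{m'}(θ=1.81,φ=0.1108) and Σ D·Y over m':
  (+0.2356-0.1060i)·(+0.3557-0.0801i)  (+0.5914-0.1269i)·(-0.1767+0.0197i)  (+0.3671+0.0000i)·(-0.2623+0.0000i)  (-0.5914-0.1269i)·(+0.1767+0.0197i)  (+0.2356+0.1060i)·(+0.3557+0.0801i)
Y_2^0(R⁻¹ n̂) = -0.149722+0.000000i

Re=-0.1497 Im=0.0000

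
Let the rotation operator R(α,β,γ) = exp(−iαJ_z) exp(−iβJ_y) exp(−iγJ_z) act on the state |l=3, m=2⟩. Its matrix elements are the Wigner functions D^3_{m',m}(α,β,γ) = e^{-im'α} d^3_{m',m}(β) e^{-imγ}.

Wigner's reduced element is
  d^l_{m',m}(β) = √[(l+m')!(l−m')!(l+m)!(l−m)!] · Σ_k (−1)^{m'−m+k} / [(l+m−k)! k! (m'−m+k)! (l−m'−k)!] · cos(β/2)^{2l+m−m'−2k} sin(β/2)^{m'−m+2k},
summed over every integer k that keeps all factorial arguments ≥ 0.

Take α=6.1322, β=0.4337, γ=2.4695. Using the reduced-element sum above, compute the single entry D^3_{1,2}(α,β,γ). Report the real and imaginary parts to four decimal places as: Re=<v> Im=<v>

Re=0.0412 Im=0.5441

D^3_{1,2}(6.1322,0.4337,2.4695) = e^{-i·1·6.1322}·d^3_{1,2}(0.4337)·e^{-i·2·2.4695}. Compute d first:
c=cos(0.4337/2)=0.976580, s=sin(0.4337/2)=0.215154; N=√[24·2·120·1]=75.894664
k: max(0,(2)−(1))=1 … min(3+(2),3−(1))=2
  k=1: (−1)^0·75.8947/(24)·0.9766^5·0.2152^1 = +0.604351
  k=2: (−1)^1·75.8947/(12)·0.9766^3·0.2152^3 = -0.058668
d^3_{1,2}(0.4337) = +0.604351 -0.058668 = +0.545683
Phases: e^{-i·(1)·6.1322}=+0.988623+0.150412i, e^{-i·(2)·2.4695}=+0.224676+0.974433i ⇒ D=+0.041228+0.544123i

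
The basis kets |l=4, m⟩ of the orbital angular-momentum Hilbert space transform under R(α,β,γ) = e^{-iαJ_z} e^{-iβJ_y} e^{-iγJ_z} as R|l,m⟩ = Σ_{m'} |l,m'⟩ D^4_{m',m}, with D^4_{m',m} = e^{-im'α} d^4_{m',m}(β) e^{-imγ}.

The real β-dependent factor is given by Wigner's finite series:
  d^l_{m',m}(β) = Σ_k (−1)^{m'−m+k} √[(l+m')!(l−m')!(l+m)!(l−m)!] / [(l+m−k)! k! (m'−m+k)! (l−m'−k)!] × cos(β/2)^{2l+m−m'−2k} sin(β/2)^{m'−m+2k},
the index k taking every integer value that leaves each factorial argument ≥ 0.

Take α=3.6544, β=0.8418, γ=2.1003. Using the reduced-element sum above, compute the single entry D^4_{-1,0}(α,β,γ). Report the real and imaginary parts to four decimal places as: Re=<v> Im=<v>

First d^4_{-1,0}(β=0.8418), then the phase factors e^{-i(-1)α} and e^{-i(0)γ}:
Half-angle: c=0.912722, s=0.408582. N=√(6·120·24·24)=643.987578
k: max(0,(0)−(-1))=1 … min(4+(0),4−(-1))=4
  k=1: (−1)^0·643.9876/(144)·0.9127^7·0.4086^1 = +0.964190
  k=2: (−1)^1·643.9876/(24)·0.9127^5·0.4086^3 = -1.159300
  k=3: (−1)^2·643.9876/(24)·0.9127^3·0.4086^5 = +0.232315
  k=4: (−1)^3·643.9876/(144)·0.9127^1·0.4086^7 = -0.007759
d^4_{-1,0}(0.8418) = +0.964190 -1.159300 +0.232315 -0.007759 = +0.029446
D = (-0.871371-0.490625i)·(+0.029446)·(+1.000000+0.000000i) = -0.025659-0.014447i

Re=-0.0257 Im=-0.0144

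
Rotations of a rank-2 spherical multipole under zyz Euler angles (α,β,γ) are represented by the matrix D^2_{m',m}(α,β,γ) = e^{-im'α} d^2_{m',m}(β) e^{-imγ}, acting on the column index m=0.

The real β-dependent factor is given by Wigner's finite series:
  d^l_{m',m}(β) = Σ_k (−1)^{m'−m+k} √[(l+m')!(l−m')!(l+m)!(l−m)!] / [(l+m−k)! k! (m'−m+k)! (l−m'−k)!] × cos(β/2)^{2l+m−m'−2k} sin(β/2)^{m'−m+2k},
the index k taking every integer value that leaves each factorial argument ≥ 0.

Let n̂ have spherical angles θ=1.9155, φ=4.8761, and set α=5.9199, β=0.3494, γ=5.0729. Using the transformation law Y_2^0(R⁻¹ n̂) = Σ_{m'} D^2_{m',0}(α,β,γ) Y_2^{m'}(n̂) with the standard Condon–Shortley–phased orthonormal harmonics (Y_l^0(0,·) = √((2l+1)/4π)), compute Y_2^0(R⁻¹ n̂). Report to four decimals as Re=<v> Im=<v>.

Re=-0.2925 Im=0.0000

Need the full column D^2_{m',0} for m'=−2..2 at α=5.9199, β=0.3494, γ=5.0729.
cos(β/2)=0.984779, sin(β/2)=0.173813
d^2_{-2,0}: single k=2 term ⇒ +0.071766;  D = +0.053642-0.047675i
d^2_{-1,0}: k∈[1..2] ⇒ +0.406605 -0.012667 = +0.393939;  D = +0.368228-0.139985i
d^2_{0,0}: k∈[0..2] ⇒ +0.940491 -0.117193 +0.000913 = +0.824211;  D = +0.824211+0.000000i
d^2_{1,0}: k∈[0..1] ⇒ -0.406605 +0.012667 = -0.393939;  D = -0.368228-0.139985i
d^2_{2,0}: single k=0 term ⇒ +0.071766;  D = +0.053642+0.047675i
Y_2^{m'}(θ=1.9155,φ=4.8761) and Σ D·Y over m':
  (+0.0536-0.0477i)·(-0.3240+0.1100i)  (+0.3682-0.1400i)·(-0.0400-0.2424i)  (+0.8242+0.0000i)·(-0.2073+0.0000i)  (-0.3682-0.1400i)·(+0.0400-0.2424i)  (+0.0536+0.0477i)·(-0.3240-0.1100i)
Y_2^0(R⁻¹ n̂) = -0.292526+0.000000i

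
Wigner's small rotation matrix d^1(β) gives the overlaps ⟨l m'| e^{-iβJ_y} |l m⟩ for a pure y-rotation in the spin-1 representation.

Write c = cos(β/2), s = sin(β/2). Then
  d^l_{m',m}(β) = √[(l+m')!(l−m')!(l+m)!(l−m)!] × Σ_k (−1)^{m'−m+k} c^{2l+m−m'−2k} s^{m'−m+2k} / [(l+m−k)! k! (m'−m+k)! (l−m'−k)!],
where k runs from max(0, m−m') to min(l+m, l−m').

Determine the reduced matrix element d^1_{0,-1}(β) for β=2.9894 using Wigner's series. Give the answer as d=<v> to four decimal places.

d=-0.1072

d^1_{0,-1}(β=2.9894) via Wigner's sum:
With c≡cos(β/2)=0.076023 and s≡sin(β/2)=0.997106, N=[1·1·1·2]^{1/2}=1.414214
Admissible k: 0..0 (factorial args all ≥0)
  k=0: (−1)^1·1.4142/(1)·0.0760^1·0.9971^1 = -0.107201
d^1_{0,-1}(2.9894) = -0.107201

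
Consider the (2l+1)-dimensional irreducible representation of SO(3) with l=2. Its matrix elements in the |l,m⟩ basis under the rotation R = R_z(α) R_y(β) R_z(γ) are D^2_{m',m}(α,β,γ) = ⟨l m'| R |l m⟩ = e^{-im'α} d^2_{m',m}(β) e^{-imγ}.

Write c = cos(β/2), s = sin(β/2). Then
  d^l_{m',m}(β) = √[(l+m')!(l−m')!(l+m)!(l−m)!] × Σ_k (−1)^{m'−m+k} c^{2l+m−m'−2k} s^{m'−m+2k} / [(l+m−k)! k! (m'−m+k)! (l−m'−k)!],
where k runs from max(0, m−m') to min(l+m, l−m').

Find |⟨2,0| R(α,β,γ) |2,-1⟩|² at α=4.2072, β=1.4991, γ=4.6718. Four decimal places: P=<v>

First d^2_{0,-1}(β=1.4991), then the phase factors e^{-i(0)α} and e^{-i(-1)γ}:
Half-angle: c=0.731996, s=0.681309. N=√(2·2·1·6)=4.898979
k∈{0,1} keeps every argument non-negative
  k=0: (−1)^1·4.8990/(2)·0.7320^3·0.6813^1 = -0.654554
  k=1: (−1)^2·4.8990/(2)·0.7320^1·0.6813^3 = +0.567045
d^2_{0,-1}(1.4991) = -0.654554 +0.567045 = -0.087509
|D^2_{0,-1}|² = |d^2_{0,-1}(β)|² = (-0.087509)² = 0.007658 (the z-rotation phases have unit modulus)

P=0.0077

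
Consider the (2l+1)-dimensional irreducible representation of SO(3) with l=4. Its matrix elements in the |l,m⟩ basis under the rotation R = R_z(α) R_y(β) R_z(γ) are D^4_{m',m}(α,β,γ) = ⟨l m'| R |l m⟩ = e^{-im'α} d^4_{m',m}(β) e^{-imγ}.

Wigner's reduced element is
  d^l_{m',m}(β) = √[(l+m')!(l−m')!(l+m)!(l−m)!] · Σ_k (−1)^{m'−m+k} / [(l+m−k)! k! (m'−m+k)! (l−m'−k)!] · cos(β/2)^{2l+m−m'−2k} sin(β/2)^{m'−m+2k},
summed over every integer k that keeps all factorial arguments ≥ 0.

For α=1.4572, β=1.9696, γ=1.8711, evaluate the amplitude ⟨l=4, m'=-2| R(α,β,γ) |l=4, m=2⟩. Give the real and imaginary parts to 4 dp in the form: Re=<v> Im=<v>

Re=-0.2160 Im=0.2352

Split into d^4_{-2,2}(β=1.9696) × two z-phases.
c=cos(1.9696/2)=0.553030, s=sin(1.9696/2)=0.833162; N=√[2·720·720·2]=1440.000000
k: max(0,(2)−(-2))=4 … min(4+(2),4−(-2))=6
  k=4: (−1)^0·1440.0000/(96)·0.5530^4·0.8332^4 = +0.676086
  k=5: (−1)^1·1440.0000/(120)·0.5530^2·0.8332^6 = -1.227590
  k=6: (−1)^2·1440.0000/(1440)·0.5530^0·0.8332^8 = +0.232185
d^4_{-2,2}(1.9696) = +0.676086 -1.227590 +0.232185 = -0.319319
Attach z-rotation phases: D = e^{-i(-2)(1.4572)}·(-0.319319)·e^{-i(2)(1.8711)} = -0.216019+0.235161i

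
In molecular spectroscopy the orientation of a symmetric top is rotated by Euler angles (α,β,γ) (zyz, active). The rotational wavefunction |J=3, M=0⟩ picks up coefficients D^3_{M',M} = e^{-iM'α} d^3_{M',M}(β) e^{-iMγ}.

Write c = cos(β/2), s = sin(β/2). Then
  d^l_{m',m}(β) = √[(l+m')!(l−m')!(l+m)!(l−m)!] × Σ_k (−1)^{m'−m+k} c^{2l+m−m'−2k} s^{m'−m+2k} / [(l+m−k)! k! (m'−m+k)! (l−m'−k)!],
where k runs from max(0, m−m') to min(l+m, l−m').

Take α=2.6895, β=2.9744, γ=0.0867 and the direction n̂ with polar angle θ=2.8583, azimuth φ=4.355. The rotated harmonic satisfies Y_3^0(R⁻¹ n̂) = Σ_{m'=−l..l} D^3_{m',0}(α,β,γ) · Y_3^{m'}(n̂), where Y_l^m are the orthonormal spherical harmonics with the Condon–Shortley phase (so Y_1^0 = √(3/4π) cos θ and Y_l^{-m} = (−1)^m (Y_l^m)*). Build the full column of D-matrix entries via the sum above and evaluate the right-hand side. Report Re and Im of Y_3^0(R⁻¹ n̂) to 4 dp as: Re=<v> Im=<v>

Need the full column D^3_{m',0} for m'=−3..3 at α=2.6895, β=2.9744, γ=0.0867.
cos(β/2)=0.083499, sin(β/2)=0.996508
d^3_{-3,0}: single k=3 term ⇒ +0.002576;  D = -0.000548+0.002517i
d^3_{-2,0}: k∈[2..3] ⇒ +0.000264 -0.037657 = -0.037393;  D = -0.023121+0.029388i
d^3_{-1,0}: k∈[1..3] ⇒ +0.000014 -0.005987 +0.284234 = +0.278261;  D = -0.250305+0.121558i
d^3_{0,0}: k∈[0..3] ⇒ +0.000000 -0.000434 +0.061877 -0.979229 = -0.917787;  D = -0.917787+0.000000i
d^3_{1,0}: k∈[0..2] ⇒ -0.000014 +0.005987 -0.284234 = -0.278261;  D = +0.250305+0.121558i
d^3_{2,0}: k∈[0..1] ⇒ +0.000264 -0.037657 = -0.037393;  D = -0.023121-0.029388i
d^3_{3,0}: single k=0 term ⇒ -0.002576;  D = +0.000548+0.002517i
Y_3^{m'}(θ=2.8583,φ=4.355) and Σ D·Y over m':
  (-0.0005+0.0025i)·(+0.0080-0.0044i)  (-0.0231+0.0294i)·(+0.0579+0.0503i)  (-0.2503+0.1216i)·(-0.1141+0.3054i)  (-0.9178+0.0000i)·(-0.5766+0.0000i)  (+0.2503+0.1216i)·(+0.1141+0.3054i)  (-0.0231-0.0294i)·(+0.0579-0.0503i)  (+0.0005+0.0025i)·(-0.0080-0.0044i)
Y_3^0(R⁻¹ n̂) = +0.506448+0.000000i

Re=0.5064 Im=0.0000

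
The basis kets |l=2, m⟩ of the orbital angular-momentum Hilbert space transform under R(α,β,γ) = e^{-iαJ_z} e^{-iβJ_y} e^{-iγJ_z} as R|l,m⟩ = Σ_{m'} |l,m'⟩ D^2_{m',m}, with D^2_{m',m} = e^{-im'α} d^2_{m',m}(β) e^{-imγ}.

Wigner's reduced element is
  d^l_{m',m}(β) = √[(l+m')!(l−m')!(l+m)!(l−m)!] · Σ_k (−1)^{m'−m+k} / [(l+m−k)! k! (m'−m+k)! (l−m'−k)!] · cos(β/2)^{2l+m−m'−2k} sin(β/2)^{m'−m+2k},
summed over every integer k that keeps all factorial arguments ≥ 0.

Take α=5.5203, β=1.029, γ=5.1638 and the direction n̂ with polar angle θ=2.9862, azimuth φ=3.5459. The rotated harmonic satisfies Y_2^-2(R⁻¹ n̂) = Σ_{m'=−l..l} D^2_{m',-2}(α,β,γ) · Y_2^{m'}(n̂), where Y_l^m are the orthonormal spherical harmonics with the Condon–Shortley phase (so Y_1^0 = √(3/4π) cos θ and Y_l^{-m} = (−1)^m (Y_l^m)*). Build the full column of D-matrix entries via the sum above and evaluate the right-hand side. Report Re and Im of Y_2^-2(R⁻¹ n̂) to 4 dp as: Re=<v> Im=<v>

Re=-0.0838 Im=-0.2509

Need the full column D^2_{m',-2} for m'=−2..2 at α=5.5203, β=1.029, γ=5.1638.
cos(β/2)=0.870539, sin(β/2)=0.492100
d^2_{-2,-2}: single k=0 term ⇒ +0.574318;  D = -0.466439+0.335076i
d^2_{-1,-2}: single k=0 term ⇒ -0.649303;  D = +0.642956+0.090565i
d^2_{0,-2}: single k=0 term ⇒ +0.449529;  D = -0.278437-0.352916i
d^2_{1,-2}: single k=0 term ⇒ -0.207481;  D = -0.019663+0.206547i
d^2_{2,-2}: single k=0 term ⇒ +0.058642;  D = +0.044357-0.038358i
Y_2^{m'}(θ=2.9862,φ=3.5459) and Σ D·Y over m':
  (-0.4664+0.3351i)·(+0.0064-0.0067i)  (+0.6430+0.0906i)·(+0.1086-0.0465i)  (-0.2784-0.3529i)·(+0.6081+0.0000i)  (-0.0197+0.2065i)·(-0.1086-0.0465i)  (+0.0444-0.0384i)·(+0.0064+0.0067i)
Y_2^-2(R⁻¹ n̂) = -0.083753-0.250860i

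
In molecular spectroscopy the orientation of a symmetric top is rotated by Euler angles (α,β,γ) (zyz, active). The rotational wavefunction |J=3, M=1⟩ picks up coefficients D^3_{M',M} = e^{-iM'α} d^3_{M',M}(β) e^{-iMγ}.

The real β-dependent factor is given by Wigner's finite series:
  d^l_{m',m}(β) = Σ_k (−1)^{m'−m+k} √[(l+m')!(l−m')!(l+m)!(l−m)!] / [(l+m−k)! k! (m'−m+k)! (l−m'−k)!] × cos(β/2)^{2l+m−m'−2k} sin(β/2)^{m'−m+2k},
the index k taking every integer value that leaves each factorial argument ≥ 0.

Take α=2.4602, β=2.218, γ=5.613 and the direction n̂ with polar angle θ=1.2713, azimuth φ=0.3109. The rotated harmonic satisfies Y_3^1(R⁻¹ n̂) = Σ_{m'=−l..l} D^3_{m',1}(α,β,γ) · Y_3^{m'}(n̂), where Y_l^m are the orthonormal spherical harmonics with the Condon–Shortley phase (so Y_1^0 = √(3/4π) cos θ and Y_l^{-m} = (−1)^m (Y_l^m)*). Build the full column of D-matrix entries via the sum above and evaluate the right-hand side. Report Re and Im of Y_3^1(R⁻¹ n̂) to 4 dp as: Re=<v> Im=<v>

Need the full column D^3_{m',1} for m'=−3..3 at α=2.4602, β=2.218, γ=5.613.
cos(β/2)=0.445557, sin(β/2)=0.895254
d^3_{-3,1}: single k=4 term ⇒ +0.493897;  D = -0.096575+0.484363i
d^3_{-2,1}: k∈[3..4] ⇒ +0.401401 -0.810277 = -0.408877;  D = -0.314667+0.261084i
d^3_{-1,1}: k∈[2..4] ⇒ +0.189521 -1.020189 +0.514845 = -0.315824;  D = +0.315804-0.003539i
d^3_{0,1}: k∈[1..3] ⇒ +0.054457 -0.659568 +0.887614 = +0.282503;  D = +0.221399+0.175471i
d^3_{1,1}: k∈[0..2] ⇒ +0.007824 -0.252694 +0.765142 = +0.520272;  D = -0.113142-0.507820i
d^3_{2,1}: k∈[0..1] ⇒ -0.049712 +0.401401 = +0.351688;  D = -0.156816+0.314791i
d^3_{3,1}: single k=0 term ⇒ +0.122335;  D = +0.111339-0.050690i
Y_3^{m'}(θ=1.2713,φ=0.3109) and Σ D·Y over m':
  (-0.0966+0.4844i)·(+0.2168-0.2923i)  (-0.3147+0.2611i)·(+0.2238-0.1603i)  (+0.3158-0.0035i)·(-0.1660+0.0533i)  (+0.2214+0.1755i)·(-0.2824+0.0000i)  (-0.1131-0.5078i)·(+0.1660+0.0533i)  (-0.1568+0.3148i)·(+0.2238+0.1603i)  (+0.1113-0.0507i)·(-0.2168-0.2923i)
Y_3^1(R⁻¹ n̂) = -0.138863+0.143380i

Re=-0.1389 Im=0.1434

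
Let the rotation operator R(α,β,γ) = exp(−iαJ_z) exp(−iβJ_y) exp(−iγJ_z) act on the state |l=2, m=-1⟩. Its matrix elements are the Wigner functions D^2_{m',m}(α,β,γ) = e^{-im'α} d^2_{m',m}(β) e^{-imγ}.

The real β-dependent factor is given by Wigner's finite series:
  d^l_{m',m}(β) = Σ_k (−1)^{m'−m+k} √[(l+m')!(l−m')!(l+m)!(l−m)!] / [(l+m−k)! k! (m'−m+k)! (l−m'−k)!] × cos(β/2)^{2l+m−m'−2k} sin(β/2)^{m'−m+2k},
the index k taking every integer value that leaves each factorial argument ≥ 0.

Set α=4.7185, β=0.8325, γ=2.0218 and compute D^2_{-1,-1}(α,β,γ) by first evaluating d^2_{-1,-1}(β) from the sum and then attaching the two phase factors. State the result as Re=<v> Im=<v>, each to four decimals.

Split into d^2_{-1,-1}(β=0.8325) × two z-phases.
Half-angle: c=0.914612, s=0.404334. N=√(1·6·1·6)=6.000000
k: max(0,(-1)−(-1))=0 … min(2+(-1),2−(-1))=1
  k=0: (−1)^0·6.0000/(6)·0.9146^4·0.4043^0 = +0.699756
  k=1: (−1)^1·6.0000/(2)·0.9146^2·0.4043^2 = -0.410274
d^2_{-1,-1}(0.8325) = +0.699756 -0.410274 = +0.289482
Attach z-rotation phases: D = e^{-i(-1)(4.7185)}·(+0.289482)·e^{-i(-1)(2.0218)} = +0.259761+0.127766i

Re=0.2598 Im=0.1278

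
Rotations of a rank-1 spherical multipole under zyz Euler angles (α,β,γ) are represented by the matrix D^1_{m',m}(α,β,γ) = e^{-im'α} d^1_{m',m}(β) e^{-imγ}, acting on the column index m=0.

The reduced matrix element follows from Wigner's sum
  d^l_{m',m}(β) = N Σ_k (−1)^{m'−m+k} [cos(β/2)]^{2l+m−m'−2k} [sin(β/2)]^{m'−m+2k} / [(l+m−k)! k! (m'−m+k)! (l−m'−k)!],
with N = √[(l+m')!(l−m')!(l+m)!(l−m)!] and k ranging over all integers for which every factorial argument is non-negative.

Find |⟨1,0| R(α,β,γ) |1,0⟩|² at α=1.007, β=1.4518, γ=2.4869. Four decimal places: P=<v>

First d^1_{0,0}(β=1.4518), then the phase factors e^{-i(0)α} and e^{-i(0)γ}:
With c≡cos(β/2)=0.747902 and s≡sin(β/2)=0.663809, N=[1·1·1·1]^{1/2}=1.000000
The bounds max(0,m−m')=0 and min(l+m,l−m')=1 give 2 terms
  k=0: (−1)^0·1.0000/(1)·0.7479^2·0.6638^0 = +0.559358
  k=1: (−1)^1·1.0000/(1)·0.7479^0·0.6638^2 = -0.440642
d^1_{0,0}(1.4518) = +0.559358 -0.440642 = +0.118716
|D^1_{0,0}|² = |d^1_{0,0}(β)|² = (+0.118716)² = 0.014093 (the z-rotation phases have unit modulus)

P=0.0141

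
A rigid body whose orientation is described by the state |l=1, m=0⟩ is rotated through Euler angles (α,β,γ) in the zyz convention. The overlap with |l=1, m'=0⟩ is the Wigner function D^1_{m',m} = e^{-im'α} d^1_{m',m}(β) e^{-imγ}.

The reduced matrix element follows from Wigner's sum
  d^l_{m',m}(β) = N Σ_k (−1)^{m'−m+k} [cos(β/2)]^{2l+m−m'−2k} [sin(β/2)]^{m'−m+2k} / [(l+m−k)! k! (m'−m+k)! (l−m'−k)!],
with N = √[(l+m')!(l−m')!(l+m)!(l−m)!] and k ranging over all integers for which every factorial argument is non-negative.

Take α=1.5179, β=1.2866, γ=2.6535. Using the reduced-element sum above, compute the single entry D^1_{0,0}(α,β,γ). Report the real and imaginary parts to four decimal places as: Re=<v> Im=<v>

Re=0.2804 Im=0.0000

First d^1_{0,0}(β=1.2866), then the phase factors e^{-i(0)α} and e^{-i(0)γ}:
c=cos(1.2866/2)=0.800121, s=sin(1.2866/2)=0.599839; N=√[1·1·1·1]=1.000000
k: max(0,(0)−(0))=0 … min(1+(0),1−(0))=1
  k=0: (−1)^0·1.0000/(1)·0.8001^2·0.5998^0 = +0.640193
  k=1: (−1)^1·1.0000/(1)·0.8001^0·0.5998^2 = -0.359807
d^1_{0,0}(1.2866) = +0.640193 -0.359807 = +0.280386
Attach z-rotation phases: D = e^{-i(0)(1.5179)}·(+0.280386)·e^{-i(0)(2.6535)} = +0.280386+0.000000i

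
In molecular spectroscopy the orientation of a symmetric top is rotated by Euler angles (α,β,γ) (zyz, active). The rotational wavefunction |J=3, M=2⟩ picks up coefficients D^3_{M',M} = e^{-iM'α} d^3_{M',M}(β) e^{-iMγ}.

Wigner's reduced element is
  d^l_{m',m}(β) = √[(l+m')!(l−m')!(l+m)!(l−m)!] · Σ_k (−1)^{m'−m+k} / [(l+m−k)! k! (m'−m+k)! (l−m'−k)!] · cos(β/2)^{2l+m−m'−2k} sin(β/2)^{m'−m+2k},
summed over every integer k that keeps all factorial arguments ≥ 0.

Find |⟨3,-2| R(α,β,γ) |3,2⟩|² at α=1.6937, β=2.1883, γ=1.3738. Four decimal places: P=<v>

P=0.0269

D^3_{-2,2}(1.6937,2.1883,1.3738) = e^{-i·-2·1.6937}·d^3_{-2,2}(2.1883)·e^{-i·2·1.3738}. Compute d first:
Half-angle: c=0.458802, s=0.888539. N=√(1·120·120·1)=120.000000
k∈{4,5} keeps every argument non-negative
  k=4: (−1)^0·120.0000/(24)·0.4588^2·0.8885^4 = +0.656033
  k=5: (−1)^1·120.0000/(120)·0.4588^0·0.8885^6 = -0.492105
d^3_{-2,2}(2.1883) = +0.656033 -0.492105 = +0.163928
|D^3_{-2,2}|² = |d^3_{-2,2}(β)|² = (+0.163928)² = 0.026872 (the z-rotation phases have unit modulus)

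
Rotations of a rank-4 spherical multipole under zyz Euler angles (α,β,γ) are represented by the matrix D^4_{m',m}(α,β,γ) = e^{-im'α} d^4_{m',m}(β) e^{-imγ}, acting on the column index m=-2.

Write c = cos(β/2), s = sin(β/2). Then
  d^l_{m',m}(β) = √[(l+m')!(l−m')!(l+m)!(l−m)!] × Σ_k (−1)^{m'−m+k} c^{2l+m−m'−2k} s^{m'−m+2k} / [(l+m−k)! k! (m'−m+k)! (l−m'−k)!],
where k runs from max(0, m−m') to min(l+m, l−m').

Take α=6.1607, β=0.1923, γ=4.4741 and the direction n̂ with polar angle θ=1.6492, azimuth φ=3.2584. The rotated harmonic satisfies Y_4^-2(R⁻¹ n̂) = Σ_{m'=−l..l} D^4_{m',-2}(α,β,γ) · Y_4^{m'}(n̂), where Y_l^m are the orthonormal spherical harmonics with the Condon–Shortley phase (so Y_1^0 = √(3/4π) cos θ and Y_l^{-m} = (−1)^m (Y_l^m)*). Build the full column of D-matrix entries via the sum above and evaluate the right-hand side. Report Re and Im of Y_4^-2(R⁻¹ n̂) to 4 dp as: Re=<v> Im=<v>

Need the full column D^4_{m',-2} for m'=−4..4 at α=6.1607, β=0.1923, γ=4.4741.
cos(β/2)=0.995381, sin(β/2)=0.096002
d^4_{-4,-2}: single k=2 term ⇒ +0.047432;  D = -0.026950+0.039033i
d^4_{-3,-2}: k∈[1..2] ⇒ +0.347752 -0.009704 = +0.338048;  D = -0.224617+0.252633i
d^4_{-2,-2}: k∈[0..2] ⇒ +0.963641 -0.107567 +0.001251 = +0.857325;  D = -0.643666+0.566305i
d^4_{-1,-2}: k∈[0..2] ⇒ -0.394314 +0.018340 -0.000114 = -0.376088;  D = +0.310597-0.212064i
d^4_{0,-2}: k∈[0..2] ⇒ +0.085039 -0.002109 +0.000007 = +0.082937;  D = -0.073695+0.038047i
d^4_{1,-2}: k∈[0..2] ⇒ -0.012226 +0.000171 -0.000000 = -0.012056;  D = +0.011308-0.004180i
d^4_{2,-2}: k∈[0..2] ⇒ +0.001251 -0.000009 +0.000000 = +0.001241;  D = -0.001208+0.000285i
d^4_{3,-2}: k∈[0..1] ⇒ -0.000090 +0.000000 = -0.000090;  D = +0.000089-0.000010i
d^4_{4,-2}: single k=0 term ⇒ +0.000004;  D = -0.000004-0.000000i
Y_4^{m'}(θ=1.6492,φ=3.2584) and Σ D·Y over m':
  (-0.0269+0.0390i)·(+0.3903-0.1969i)  (-0.2246+0.2526i)·(+0.0912-0.0333i)  (-0.6437+0.5663i)·(-0.3096+0.0737i)  (+0.3106-0.2121i)·(-0.1085+0.0127i)  (-0.0737+0.0380i)·(+0.2980+0.0000i)  (+0.0113-0.0042i)·(+0.1085+0.0127i)  (-0.0012+0.0003i)·(-0.3096-0.0737i)  (+0.0001-0.0000i)·(-0.0912-0.0333i)  (-0.0000-0.0000i)·(+0.3903+0.1969i)
Y_4^-2(R⁻¹ n̂) = +0.091337-0.133648i

Re=0.0913 Im=-0.1336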